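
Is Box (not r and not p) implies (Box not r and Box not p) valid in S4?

Valid in S4

Tableau for the negation not (Box (not r and not p) implies (Box not r and Box not p)):
1. not (Box (not r and not p) implies (Box not r and Box not p)), w0
2. Box (not r and not p), w0   [neg-implies-rule on 1]
3. not (Box not r and Box not p), w0   [neg-implies-rule on 1]
4. not r and not p, w0   [Box-rule on 2 via w0Rw0]
5. not r, w0   [and-rule on 4]
6. not p, w0   [and-rule on 4]
7. not Box not p, w0   [neg-and-rule on 3 (branches; this branch)]
8. p, w1   [neg-Box-rule on 7: fresh world w1, w0Rw1]
9. not r and not p, w1   [Box-rule on 2 via w0Rw1]
10. not r, w1   [and-rule on 9]
11. not p, w1   [and-rule on 9]
Accessibility: w0Rw0, w0Rw1, w1Rw1
Branch closes: p and not p both at w1.
All branches of the negation close; one closing branch shown above.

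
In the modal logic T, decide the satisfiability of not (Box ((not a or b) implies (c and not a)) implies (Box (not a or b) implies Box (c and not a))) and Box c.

1. not (Box ((not a or b) implies (c and not a)) implies (Box (not a or b) implies Box (c and not a))) and Box c, w0
2. not (Box ((not a or b) implies (c and not a)) implies (Box (not a or b) implies Box (c and not a))), w0   [and-rule on 1]
3. Box c, w0   [and-rule on 1]
4. Box ((not a or b) implies (c and not a)), w0   [neg-implies-rule on 2]
5. not (Box (not a or b) implies Box (c and not a)), w0   [neg-implies-rule on 2]
6. Box (not a or b), w0   [neg-implies-rule on 5]
7. not Box (c and not a), w0   [neg-implies-rule on 5]
8. c, w0   [Box-rule on 3 via w0Rw0]
9. (not a or b) implies (c and not a), w0   [Box-rule on 4 via w0Rw0]
10. not a or b, w0   [Box-rule on 6 via w0Rw0]
11. c and not a, w0   [implies-rule on 9 (branches; this branch)]
12. not a, w0   [and-rule on 11]
13. b, w0   [or-rule on 10 (branches; this branch)]
14. not (c and not a), w1   [neg-Box-rule on 7: fresh world w1, w0Rw1]
15. c, w1   [Box-rule on 3 via w0Rw1]
16. (not a or b) implies (c and not a), w1   [Box-rule on 4 via w0Rw1]
17. not a or b, w1   [Box-rule on 6 via w0Rw1]
18. a, w1   [neg-and-rule on 14 (branches; this branch)]
19. not (not a or b), w1   [implies-rule on 16 (branches; this branch)]
20. not b, w1   [neg-or-rule on 19]
21. b, w1   [or-rule on 17 (branches; this branch)]
Accessibility: w0Rw0, w0Rw1, w1Rw1
Branch closes: b and not b both at w1.
All branches of the tableau close; one closing branch shown above.

Unsatisfiable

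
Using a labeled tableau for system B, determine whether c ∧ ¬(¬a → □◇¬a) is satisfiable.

Unsatisfiable (every branch closes)

1. c ∧ ¬(¬a → □◇¬a), w0
2. c, w0   [∧-rule on 1]
3. ¬(¬a → □◇¬a), w0   [∧-rule on 1]
4. ¬a, w0   [¬→-rule on 3]
5. ¬□◇¬a, w0   [¬→-rule on 3]
6. ¬◇¬a, w1   [¬□-rule on 5: fresh world w1, w0Rw1]
7. a, w0   [¬◇-rule on 6 via w1Rw0]
Accessibility: w0Rw0, w0Rw1, w1Rw0, w1Rw1
Branch closes: a and ¬a both at w0.
(One branch shown.) All branches close.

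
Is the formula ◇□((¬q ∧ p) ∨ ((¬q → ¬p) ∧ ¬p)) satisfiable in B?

1. ◇□((¬q ∧ p) ∨ ((¬q → ¬p) ∧ ¬p)), 0
2. □((¬q ∧ p) ∨ ((¬q → ¬p) ∧ ¬p)), 1
3. (¬q ∧ p) ∨ ((¬q → ¬p) ∧ ¬p), 0
4. (¬q ∧ p) ∨ ((¬q → ¬p) ∧ ¬p), 1
5. (¬q → ¬p) ∧ ¬p, 0
6. ¬q → ¬p, 0
7. ¬p, 0
8. (¬q → ¬p) ∧ ¬p, 1
9. ¬q → ¬p, 1
10. ¬p, 1
Accessibility: 0R0, 0R1, 1R0, 1R1

Satisfiable (open branch found)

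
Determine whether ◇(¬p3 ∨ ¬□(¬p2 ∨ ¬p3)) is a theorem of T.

Not valid

Tableau for the negation ¬◇(¬p3 ∨ ¬□(¬p2 ∨ ¬p3)):
1. ¬◇(¬p3 ∨ ¬□(¬p2 ∨ ¬p3)), w0
2. ¬(¬p3 ∨ ¬□(¬p2 ∨ ¬p3)), w0
3. p3, w0
4. □(¬p2 ∨ ¬p3), w0
5. ¬p2 ∨ ¬p3, w0
6. ¬p2, w0
Accessibility: w0Rw0
The negation has an open branch (countermodel exists).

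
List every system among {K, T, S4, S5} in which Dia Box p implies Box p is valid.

S5

S4-tableau for the negation not (Dia Box p implies Box p):
1. not (Dia Box p implies Box p), 0
2. Dia Box p, 0
3. not Box p, 0
4. Box p, 1
5. p, 1
6. not p, 2
Accessibility: 0R0, 0R1, 0R2, 1R1, 2R2
Complete open branch: countermodel on an S4-frame, so not valid in S4, nor in K, T (the same frame is also a K-frame and a T-frame).
S5-tableau for the negation not (Dia Box p implies Box p):
1. not (Dia Box p implies Box p), 0
2. Dia Box p, 0
3. not Box p, 0
4. Box p, 1
5. p, 0
6. p, 1
7. not p, 2
8. p, 2
Accessibility: 0R0, 0R1, 0R2, 1R0, 1R1, 1R2, 2R0, 2R1, 2R2
Branch closes: p and not p both at 2.
Every branch closes (one shown): valid in S5.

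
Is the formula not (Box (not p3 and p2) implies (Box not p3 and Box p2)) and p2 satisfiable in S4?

1. not (Box (not p3 and p2) implies (Box not p3 and Box p2)) and p2, 0
2. not (Box (not p3 and p2) implies (Box not p3 and Box p2)), 0
3. p2, 0
4. Box (not p3 and p2), 0
5. not (Box not p3 and Box p2), 0
6. not p3 and p2, 0
7. not p3, 0
8. not Box p2, 0
9. not p2, 1
10. not p3 and p2, 1
11. not p3, 1
12. p2, 1
Accessibility: 0R0, 0R1, 1R1
Branch closes: p2 and not p2 both at 1.
All branches of the tableau close; one closing branch shown above.

Unsatisfiable (every branch closes)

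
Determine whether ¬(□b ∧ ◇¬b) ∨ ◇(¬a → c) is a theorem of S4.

Tableau for the negation ¬(¬(□b ∧ ◇¬b) ∨ ◇(¬a → c)):
1. ¬(¬(□b ∧ ◇¬b) ∨ ◇(¬a → c)), u
2. □b ∧ ◇¬b, u   [¬∨-rule on 1]
3. ¬◇(¬a → c), u   [¬∨-rule on 1]
4. □b, u   [∧-rule on 2]
5. ◇¬b, u   [∧-rule on 2]
6. ¬(¬a → c), u   [¬◇-rule on 3 via uRu]
7. ¬a, u   [¬→-rule on 6]
8. ¬c, u   [¬→-rule on 6]
9. b, u   [□-rule on 4 via uRu]
10. ¬b, v   [◇-rule on 5: fresh world v, uRv]
11. ¬(¬a → c), v   [¬◇-rule on 3 via uRv]
12. ¬a, v   [¬→-rule on 11]
13. ¬c, v   [¬→-rule on 11]
14. b, v   [□-rule on 4 via uRv]
Accessibility: uRu, uRv, vRv
Branch closes: b and ¬b both at v.
Every branch of the negation's tableau closes; the branch above is one of them.

Valid in S4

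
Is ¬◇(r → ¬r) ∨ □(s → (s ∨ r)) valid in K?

Valid

Tableau for the negation ¬(¬◇(r → ¬r) ∨ □(s → (s ∨ r))):
1. ¬(¬◇(r → ¬r) ∨ □(s → (s ∨ r))), w0
2. ◇(r → ¬r), w0
3. ¬□(s → (s ∨ r)), w0
4. r → ¬r, w1
5. ¬r, w1
6. ¬(s → (s ∨ r)), w2
7. s, w2
8. ¬(s ∨ r), w2
9. ¬s, w2
10. ¬r, w2
Accessibility: w0Rw1, w0Rw2
Branch closes: s and ¬s both at w2.
All branches of the negation close; one closing branch shown above.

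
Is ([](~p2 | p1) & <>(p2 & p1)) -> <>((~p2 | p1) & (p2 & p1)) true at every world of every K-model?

Yes, valid

Tableau for the negation ~(([](~p2 | p1) & <>(p2 & p1)) -> <>((~p2 | p1) & (p2 & p1))):
1. ~(([](~p2 | p1) & <>(p2 & p1)) -> <>((~p2 | p1) & (p2 & p1))), w0
2. [](~p2 | p1) & <>(p2 & p1), w0
3. ~<>((~p2 | p1) & (p2 & p1)), w0
4. [](~p2 | p1), w0
5. <>(p2 & p1), w0
6. p2 & p1, w1
7. p2, w1
8. p1, w1
9. ~((~p2 | p1) & (p2 & p1)), w1
10. ~p2 | p1, w1
11. ~(p2 & p1), w1
12. ~p1, w1
Accessibility: w0Rw1
Branch closes: p1 and ~p1 both at w1.
All branches of the negation close; one closing branch shown above.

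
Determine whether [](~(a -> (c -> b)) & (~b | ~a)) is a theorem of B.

Tableau for the negation ~[](~(a -> (c -> b)) & (~b | ~a)):
1. ~[](~(a -> (c -> b)) & (~b | ~a)), u
2. ~(~(a -> (c -> b)) & (~b | ~a)), v
3. ~(~b | ~a), v
4. b, v
5. a, v
Accessibility: uRu, uRv, vRu, vRv
The negation has an open branch (countermodel exists).

Not valid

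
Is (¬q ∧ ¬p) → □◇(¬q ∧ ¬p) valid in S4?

Tableau for the negation ¬((¬q ∧ ¬p) → □◇(¬q ∧ ¬p)):
1. ¬((¬q ∧ ¬p) → □◇(¬q ∧ ¬p)), 0
2. ¬q ∧ ¬p, 0
3. ¬□◇(¬q ∧ ¬p), 0
4. ¬q, 0
5. ¬p, 0
6. ¬◇(¬q ∧ ¬p), 1
7. ¬(¬q ∧ ¬p), 1
8. p, 1
Accessibility: 0R0, 0R1, 1R1
The negation has an open branch (countermodel exists).

Invalid (countermodel exists)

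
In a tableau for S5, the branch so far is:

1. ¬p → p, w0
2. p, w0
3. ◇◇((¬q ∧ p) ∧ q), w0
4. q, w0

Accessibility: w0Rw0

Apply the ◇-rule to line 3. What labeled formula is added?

a fresh world w1 with w0Rw1, and ◇((¬q ∧ p) ∧ q) at w1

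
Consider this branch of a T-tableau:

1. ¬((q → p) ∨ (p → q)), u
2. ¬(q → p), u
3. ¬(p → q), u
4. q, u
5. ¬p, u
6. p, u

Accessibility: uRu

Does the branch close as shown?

Yes, closed

Both p and ¬p appear at u.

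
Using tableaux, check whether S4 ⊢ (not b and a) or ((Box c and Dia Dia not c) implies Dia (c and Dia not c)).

Tableau for the negation not ((not b and a) or ((Box c and Dia Dia not c) implies Dia (c and Dia not c))):
1. not ((not b and a) or ((Box c and Dia Dia not c) implies Dia (c and Dia not c))), u
2. not (not b and a), u
3. not ((Box c and Dia Dia not c) implies Dia (c and Dia not c)), u
4. Box c and Dia Dia not c, u
5. not Dia (c and Dia not c), u
6. Box c, u
7. Dia Dia not c, u
8. not (c and Dia not c), u
9. c, u
10. not a, u
11. not Dia not c, u
12. Dia not c, v
13. not (c and Dia not c), v
14. c, v
15. not Dia not c, v
16. not c, w
17. not (c and Dia not c), w
18. c, w
Accessibility: uRu, uRv, uRw, vRv, vRw, wRw
Branch closes: c and not c both at w.
Every branch of the negation's tableau closes; the branch above is one of them.

Valid in S4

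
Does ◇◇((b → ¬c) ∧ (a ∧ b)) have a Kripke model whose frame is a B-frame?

Satisfiable

1. ◇◇((b → ¬c) ∧ (a ∧ b)), w0
2. ◇((b → ¬c) ∧ (a ∧ b)), w1
3. (b → ¬c) ∧ (a ∧ b), w2
4. b → ¬c, w2
5. a ∧ b, w2
6. a, w2
7. b, w2
8. ¬c, w2
Accessibility: w0Rw0, w0Rw1, w1Rw0, w1Rw1, w1Rw2, w2Rw1, w2Rw2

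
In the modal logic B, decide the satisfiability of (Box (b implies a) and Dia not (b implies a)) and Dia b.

1. (Box (b implies a) and Dia not (b implies a)) and Dia b, 0
2. Box (b implies a) and Dia not (b implies a), 0
3. Dia b, 0
4. Box (b implies a), 0
5. Dia not (b implies a), 0
6. b implies a, 0
7. a, 0
8. b, 1
9. b implies a, 1
10. a, 1
11. not (b implies a), 2
12. b, 2
13. not a, 2
14. b implies a, 2
15. a, 2
Accessibility: 0R0, 0R1, 0R2, 1R0, 1R1, 2R0, 2R2
Branch closes: a and not a both at 2.
Every branch closes; the branch above is one of them.

Unsatisfiable (every branch closes)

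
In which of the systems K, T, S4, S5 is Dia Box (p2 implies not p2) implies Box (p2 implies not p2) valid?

S5

S5-tableau for the negation not (Dia Box (p2 implies not p2) implies Box (p2 implies not p2)):
1. not (Dia Box (p2 implies not p2) implies Box (p2 implies not p2)), u
2. Dia Box (p2 implies not p2), u
3. not Box (p2 implies not p2), u
4. Box (p2 implies not p2), v
5. p2 implies not p2, u
6. p2 implies not p2, v
7. not p2, u
8. not p2, v
9. not (p2 implies not p2), w
10. p2, w
11. p2 implies not p2, w
12. not p2, w
Accessibility: uRu, uRv, uRw, vRu, vRv, vRw, wRu, wRv, wRw
Branch closes: p2 and not p2 both at w.
Every branch closes (one shown): valid in S5.
S4-tableau for the negation not (Dia Box (p2 implies not p2) implies Box (p2 implies not p2)):
1. not (Dia Box (p2 implies not p2) implies Box (p2 implies not p2)), u
2. Dia Box (p2 implies not p2), u
3. not Box (p2 implies not p2), u
4. Box (p2 implies not p2), v
5. p2 implies not p2, v
6. not p2, v
7. not (p2 implies not p2), w
8. p2, w
Accessibility: uRu, uRv, uRw, vRv, wRw
Complete open branch: countermodel on an S4-frame, so not valid in S4, nor in K, T (the same frame is also a K-frame and a T-frame).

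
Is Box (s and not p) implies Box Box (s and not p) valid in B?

Tableau for the negation not (Box (s and not p) implies Box Box (s and not p)):
1. not (Box (s and not p) implies Box Box (s and not p)), u
2. Box (s and not p), u
3. not Box Box (s and not p), u
4. s and not p, u
5. s, u
6. not p, u
7. not Box (s and not p), v
8. s and not p, v
9. s, v
10. not p, v
11. not (s and not p), w
12. p, w
Accessibility: uRu, uRv, vRu, vRv, vRw, wRv, wRw
The negation has an open branch (countermodel exists).

Invalid (countermodel exists)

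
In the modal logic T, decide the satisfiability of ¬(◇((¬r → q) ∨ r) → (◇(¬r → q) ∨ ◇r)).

No, unsatisfiable

1. ¬(◇((¬r → q) ∨ r) → (◇(¬r → q) ∨ ◇r)), 0
2. ◇((¬r → q) ∨ r), 0
3. ¬(◇(¬r → q) ∨ ◇r), 0
4. ¬◇(¬r → q), 0
5. ¬◇r, 0
6. ¬(¬r → q), 0
7. ¬r, 0
8. ¬q, 0
9. (¬r → q) ∨ r, 1
10. ¬(¬r → q), 1
11. ¬r, 1
12. ¬q, 1
13. ¬r → q, 1
14. q, 1
Accessibility: 0R0, 0R1, 1R1
Branch closes: q and ¬q both at 1.
All branches of the tableau close; one closing branch shown above.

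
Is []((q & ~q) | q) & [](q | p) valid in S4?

Not valid

Tableau for the negation ~([]((q & ~q) | q) & [](q | p)):
1. ~([]((q & ~q) | q) & [](q | p)), w0
2. ~[](q | p), w0
3. ~(q | p), w1
4. ~q, w1
5. ~p, w1
Accessibility: w0Rw0, w0Rw1, w1Rw1
The negation has an open branch (countermodel exists).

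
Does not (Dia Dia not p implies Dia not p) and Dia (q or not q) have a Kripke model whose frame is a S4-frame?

Unsatisfiable (every branch closes)

1. not (Dia Dia not p implies Dia not p) and Dia (q or not q), u
2. not (Dia Dia not p implies Dia not p), u
3. Dia (q or not q), u
4. Dia Dia not p, u
5. not Dia not p, u
6. p, u
7. q or not q, v
8. p, v
9. not q, v
10. Dia not p, w
11. p, w
12. not p, x
13. p, x
Accessibility: uRu, uRv, uRw, uRx, vRv, wRw, wRx, xRx
Branch closes: p and not p both at x.
All branches of the tableau close; one closing branch shown above.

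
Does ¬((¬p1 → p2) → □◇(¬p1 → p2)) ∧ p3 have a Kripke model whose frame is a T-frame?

1. ¬((¬p1 → p2) → □◇(¬p1 → p2)) ∧ p3, u
2. ¬((¬p1 → p2) → □◇(¬p1 → p2)), u
3. p3, u
4. ¬p1 → p2, u
5. ¬□◇(¬p1 → p2), u
6. p2, u
7. ¬◇(¬p1 → p2), v
8. ¬(¬p1 → p2), v
9. ¬p1, v
10. ¬p2, v
Accessibility: uRu, uRv, vRv

Yes, satisfiable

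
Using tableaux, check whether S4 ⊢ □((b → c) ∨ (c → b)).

Tableau for the negation ¬□((b → c) ∨ (c → b)):
1. ¬□((b → c) ∨ (c → b)), w0
2. ¬((b → c) ∨ (c → b)), w1
3. ¬(b → c), w1
4. ¬(c → b), w1
5. b, w1
6. ¬c, w1
7. c, w1
8. ¬b, w1
Accessibility: w0Rw0, w0Rw1, w1Rw1
Branch closes: c and ¬c both at w1.
All branches of the negation close; one closing branch shown above.

Valid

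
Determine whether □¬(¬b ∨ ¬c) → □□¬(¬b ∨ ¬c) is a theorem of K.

Tableau for the negation ¬(□¬(¬b ∨ ¬c) → □□¬(¬b ∨ ¬c)):
1. ¬(□¬(¬b ∨ ¬c) → □□¬(¬b ∨ ¬c)), 0
2. □¬(¬b ∨ ¬c), 0
3. ¬□□¬(¬b ∨ ¬c), 0
4. ¬□¬(¬b ∨ ¬c), 1
5. ¬(¬b ∨ ¬c), 1
6. b, 1
7. c, 1
8. ¬b ∨ ¬c, 2
9. ¬c, 2
Accessibility: 0R1, 1R2
The negation has an open branch (countermodel exists).

No, not valid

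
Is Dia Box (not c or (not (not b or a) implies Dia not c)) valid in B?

No, not valid

Tableau for the negation not Dia Box (not c or (not (not b or a) implies Dia not c)):
1. not Dia Box (not c or (not (not b or a) implies Dia not c)), u
2. not Box (not c or (not (not b or a) implies Dia not c)), u
3. not (not c or (not (not b or a) implies Dia not c)), v
4. c, v
5. not (not (not b or a) implies Dia not c), v
6. not (not b or a), v
7. not Dia not c, v
8. b, v
9. not a, v
10. not Box (not c or (not (not b or a) implies Dia not c)), v
11. c, u
12. not (not c or (not (not b or a) implies Dia not c)), w
13. c, w
14. not (not (not b or a) implies Dia not c), w
15. not (not b or a), w
16. not Dia not c, w
17. b, w
18. not a, w
Accessibility: uRu, uRv, vRu, vRv, vRw, wRv, wRw
The negation has an open branch (countermodel exists).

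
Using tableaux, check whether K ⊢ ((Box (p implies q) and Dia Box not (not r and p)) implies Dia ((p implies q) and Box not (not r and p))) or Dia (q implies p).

Tableau for the negation not (((Box (p implies q) and Dia Box not (not r and p)) implies Dia ((p implies q) and Box not (not r and p))) or Dia (q implies p)):
1. not (((Box (p implies q) and Dia Box not (not r and p)) implies Dia ((p implies q) and Box not (not r and p))) or Dia (q implies p)), u
2. not ((Box (p implies q) and Dia Box not (not r and p)) implies Dia ((p implies q) and Box not (not r and p))), u
3. not Dia (q implies p), u
4. Box (p implies q) and Dia Box not (not r and p), u
5. not Dia ((p implies q) and Box not (not r and p)), u
6. Box (p implies q), u
7. Dia Box not (not r and p), u
8. Box not (not r and p), v
9. not (q implies p), v
10. q, v
11. not p, v
12. not ((p implies q) and Box not (not r and p)), v
13. p implies q, v
14. not Box not (not r and p), v
15. not r and p, w
16. not r, w
17. p, w
18. not (not r and p), w
19. not p, w
Accessibility: uRv, vRw
Branch closes: p and not p both at w.
All branches of the negation close; one closing branch shown above.

Valid in K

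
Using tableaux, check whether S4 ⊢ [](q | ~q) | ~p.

Tableau for the negation ~([](q | ~q) | ~p):
1. ~([](q | ~q) | ~p), u
2. ~[](q | ~q), u   [~|-rule on 1]
3. p, u   [~|-rule on 1]
4. ~(q | ~q), v   [~[]-rule on 2: fresh world v, uRv]
5. ~q, v   [~|-rule on 4]
6. q, v   [~|-rule on 4]
Accessibility: uRu, uRv, vRv
Branch closes: q and ~q both at v.
Every branch of the negation's tableau closes; the branch above is one of them.

Valid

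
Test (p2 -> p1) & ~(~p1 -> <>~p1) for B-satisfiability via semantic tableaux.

Unsatisfiable

1. (p2 -> p1) & ~(~p1 -> <>~p1), u
2. p2 -> p1, u
3. ~(~p1 -> <>~p1), u
4. ~p1, u
5. ~<>~p1, u
6. p1, u
Accessibility: uRu
Branch closes: p1 and ~p1 both at u.
(One branch shown.) All branches close.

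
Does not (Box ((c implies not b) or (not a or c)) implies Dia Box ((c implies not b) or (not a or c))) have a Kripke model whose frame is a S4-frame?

Unsatisfiable (every branch closes)

1. not (Box ((c implies not b) or (not a or c)) implies Dia Box ((c implies not b) or (not a or c))), 0
2. Box ((c implies not b) or (not a or c)), 0   [neg-implies-rule on 1]
3. not Dia Box ((c implies not b) or (not a or c)), 0   [neg-implies-rule on 1]
4. (c implies not b) or (not a or c), 0   [Box-rule on 2 via 0R0]
5. not Box ((c implies not b) or (not a or c)), 0   [neg-Dia-rule on 3 via 0R0]
6. not a or c, 0   [or-rule on 4 (branches; this branch)]
7. c, 0   [or-rule on 6 (branches; this branch)]
8. not ((c implies not b) or (not a or c)), 1   [neg-Box-rule on 5: fresh world 1, 0R1]
9. not (c implies not b), 1   [neg-or-rule on 8]
10. not (not a or c), 1   [neg-or-rule on 8]
11. c, 1   [neg-implies-rule on 9]
12. b, 1   [neg-implies-rule on 9]
13. a, 1   [neg-or-rule on 10]
14. not c, 1   [neg-or-rule on 10]
Accessibility: 0R0, 0R1, 1R1
Branch closes: c and not c both at 1.
Every branch closes; the branch above is one of them.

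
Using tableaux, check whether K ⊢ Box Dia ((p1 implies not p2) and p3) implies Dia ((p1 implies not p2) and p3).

Tableau for the negation not (Box Dia ((p1 implies not p2) and p3) implies Dia ((p1 implies not p2) and p3)):
1. not (Box Dia ((p1 implies not p2) and p3) implies Dia ((p1 implies not p2) and p3)), 0
2. Box Dia ((p1 implies not p2) and p3), 0   [neg-implies-rule on 1]
3. not Dia ((p1 implies not p2) and p3), 0   [neg-implies-rule on 1]
The negation has an open branch (countermodel exists).

Invalid (countermodel exists)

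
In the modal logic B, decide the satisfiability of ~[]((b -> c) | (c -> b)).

1. ~[]((b -> c) | (c -> b)), 0
2. ~((b -> c) | (c -> b)), 1
3. ~(b -> c), 1
4. ~(c -> b), 1
5. b, 1
6. ~c, 1
7. c, 1
8. ~b, 1
Accessibility: 0R0, 0R1, 1R0, 1R1
Branch closes: c and ~c both at 1.
Every branch closes; the branch above is one of them.

Unsatisfiable (every branch closes)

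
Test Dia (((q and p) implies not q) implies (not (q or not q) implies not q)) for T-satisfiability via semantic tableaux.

Satisfiable

1. Dia (((q and p) implies not q) implies (not (q or not q) implies not q)), w0
2. ((q and p) implies not q) implies (not (q or not q) implies not q), w1
3. not (q or not q) implies not q, w1
4. not q, w1
Accessibility: w0Rw0, w0Rw1, w1Rw1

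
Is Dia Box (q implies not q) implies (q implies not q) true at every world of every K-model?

Not valid

Tableau for the negation not (Dia Box (q implies not q) implies (q implies not q)):
1. not (Dia Box (q implies not q) implies (q implies not q)), 0
2. Dia Box (q implies not q), 0
3. not (q implies not q), 0
4. q, 0
5. Box (q implies not q), 1
Accessibility: 0R1
The negation has an open branch (countermodel exists).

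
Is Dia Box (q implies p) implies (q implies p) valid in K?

Tableau for the negation not (Dia Box (q implies p) implies (q implies p)):
1. not (Dia Box (q implies p) implies (q implies p)), w0
2. Dia Box (q implies p), w0   [neg-implies-rule on 1]
3. not (q implies p), w0   [neg-implies-rule on 1]
4. q, w0   [neg-implies-rule on 3]
5. not p, w0   [neg-implies-rule on 3]
6. Box (q implies p), w1   [Dia-rule on 2: fresh world w1, w0Rw1]
Accessibility: w0Rw1
The negation has an open branch (countermodel exists).

Invalid (countermodel exists)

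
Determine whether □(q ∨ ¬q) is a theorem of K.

Valid

Tableau for the negation ¬□(q ∨ ¬q):
1. ¬□(q ∨ ¬q), w0
2. ¬(q ∨ ¬q), w1   [¬□-rule on 1: fresh world w1, w0Rw1]
3. ¬q, w1   [¬∨-rule on 2]
4. q, w1   [¬∨-rule on 2]
Accessibility: w0Rw1
Branch closes: q and ¬q both at w1.
All branches of the negation close; one closing branch shown above.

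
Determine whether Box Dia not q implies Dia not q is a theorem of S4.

Tableau for the negation not (Box Dia not q implies Dia not q):
1. not (Box Dia not q implies Dia not q), 0
2. Box Dia not q, 0
3. not Dia not q, 0
4. Dia not q, 0
5. q, 0
6. not q, 1
7. Dia not q, 1
8. q, 1
Accessibility: 0R0, 0R1, 1R1
Branch closes: q and not q both at 1.
All branches of the negation close; one closing branch shown above.

Valid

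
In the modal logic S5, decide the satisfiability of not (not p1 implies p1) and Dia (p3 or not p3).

Satisfiable

1. not (not p1 implies p1) and Dia (p3 or not p3), w0
2. not (not p1 implies p1), w0
3. Dia (p3 or not p3), w0
4. not p1, w0
5. p3 or not p3, w1
6. not p3, w1
Accessibility: w0Rw0, w0Rw1, w1Rw0, w1Rw1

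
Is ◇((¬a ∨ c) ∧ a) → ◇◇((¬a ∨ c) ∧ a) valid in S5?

Tableau for the negation ¬(◇((¬a ∨ c) ∧ a) → ◇◇((¬a ∨ c) ∧ a)):
1. ¬(◇((¬a ∨ c) ∧ a) → ◇◇((¬a ∨ c) ∧ a)), 0
2. ◇((¬a ∨ c) ∧ a), 0
3. ¬◇◇((¬a ∨ c) ∧ a), 0
4. ¬◇((¬a ∨ c) ∧ a), 0
5. ¬((¬a ∨ c) ∧ a), 0
6. ¬(¬a ∨ c), 0
7. a, 0
8. ¬c, 0
9. (¬a ∨ c) ∧ a, 1
10. ¬a ∨ c, 1
11. a, 1
12. ¬◇((¬a ∨ c) ∧ a), 1
13. ¬((¬a ∨ c) ∧ a), 1
14. c, 1
15. ¬(¬a ∨ c), 1
16. ¬c, 1
Accessibility: 0R0, 0R1, 1R0, 1R1
Branch closes: c and ¬c both at 1.
Every branch of the negation's tableau closes; the branch above is one of them.

Valid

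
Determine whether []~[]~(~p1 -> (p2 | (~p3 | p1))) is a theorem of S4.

Tableau for the negation ~[]~[]~(~p1 -> (p2 | (~p3 | p1))):
1. ~[]~[]~(~p1 -> (p2 | (~p3 | p1))), 0
2. []~(~p1 -> (p2 | (~p3 | p1))), 1
3. ~(~p1 -> (p2 | (~p3 | p1))), 1
4. ~p1, 1
5. ~(p2 | (~p3 | p1)), 1
6. ~p2, 1
7. ~(~p3 | p1), 1
8. p3, 1
Accessibility: 0R0, 0R1, 1R1
The negation has an open branch (countermodel exists).

No, not valid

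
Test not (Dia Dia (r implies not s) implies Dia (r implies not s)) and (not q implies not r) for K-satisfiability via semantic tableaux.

1. not (Dia Dia (r implies not s) implies Dia (r implies not s)) and (not q implies not r), 0
2. not (Dia Dia (r implies not s) implies Dia (r implies not s)), 0
3. not q implies not r, 0
4. Dia Dia (r implies not s), 0
5. not Dia (r implies not s), 0
6. not r, 0
7. Dia (r implies not s), 1
8. not (r implies not s), 1
9. r, 1
10. s, 1
11. r implies not s, 2
12. not s, 2
Accessibility: 0R1, 1R2

Satisfiable (open branch found)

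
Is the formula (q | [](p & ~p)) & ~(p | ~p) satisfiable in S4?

Unsatisfiable (every branch closes)

1. (q | [](p & ~p)) & ~(p | ~p), w0
2. q | [](p & ~p), w0
3. ~(p | ~p), w0
4. ~p, w0
5. p, w0
Accessibility: w0Rw0
Branch closes: p and ~p both at w0.
All branches of the tableau close; one closing branch shown above.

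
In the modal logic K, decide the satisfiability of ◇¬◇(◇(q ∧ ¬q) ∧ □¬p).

Satisfiable

1. ◇¬◇(◇(q ∧ ¬q) ∧ □¬p), w0
2. ¬◇(◇(q ∧ ¬q) ∧ □¬p), w1
Accessibility: w0Rw1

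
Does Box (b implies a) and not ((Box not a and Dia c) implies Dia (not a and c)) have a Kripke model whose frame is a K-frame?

1. Box (b implies a) and not ((Box not a and Dia c) implies Dia (not a and c)), w0
2. Box (b implies a), w0   [and-rule on 1]
3. not ((Box not a and Dia c) implies Dia (not a and c)), w0   [and-rule on 1]
4. Box not a and Dia c, w0   [neg-implies-rule on 3]
5. not Dia (not a and c), w0   [neg-implies-rule on 3]
6. Box not a, w0   [and-rule on 4]
7. Dia c, w0   [and-rule on 4]
8. c, w1   [Dia-rule on 7: fresh world w1, w0Rw1]
9. b implies a, w1   [Box-rule on 2 via w0Rw1]
10. not (not a and c), w1   [neg-Dia-rule on 5 via w0Rw1]
11. not a, w1   [Box-rule on 6 via w0Rw1]
12. not b, w1   [implies-rule on 9 (branches; this branch)]
13. not c, w1   [neg-and-rule on 10 (branches; this branch)]
Accessibility: w0Rw1
Branch closes: c and not c both at w1.
All branches of the tableau close; one closing branch shown above.

Unsatisfiable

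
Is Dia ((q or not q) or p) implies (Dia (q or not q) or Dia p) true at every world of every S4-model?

Tableau for the negation not (Dia ((q or not q) or p) implies (Dia (q or not q) or Dia p)):
1. not (Dia ((q or not q) or p) implies (Dia (q or not q) or Dia p)), w0
2. Dia ((q or not q) or p), w0
3. not (Dia (q or not q) or Dia p), w0
4. not Dia (q or not q), w0
5. not Dia p, w0
6. not (q or not q), w0
7. not q, w0
8. q, w0
Accessibility: w0Rw0
Branch closes: q and not q both at w0.
Every branch of the negation's tableau closes; the branch above is one of them.

Yes, valid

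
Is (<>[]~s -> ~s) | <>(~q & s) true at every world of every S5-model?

Yes, valid

Tableau for the negation ~((<>[]~s -> ~s) | <>(~q & s)):
1. ~((<>[]~s -> ~s) | <>(~q & s)), 0
2. ~(<>[]~s -> ~s), 0
3. ~<>(~q & s), 0
4. <>[]~s, 0
5. s, 0
6. ~(~q & s), 0
7. q, 0
8. []~s, 1
9. ~(~q & s), 1
10. ~s, 0
Accessibility: 0R0, 0R1, 1R0, 1R1
Branch closes: s and ~s both at 0.
All branches of the negation close; one closing branch shown above.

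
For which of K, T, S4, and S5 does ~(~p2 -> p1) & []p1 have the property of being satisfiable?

K

T-tableau for the formula:
1. ~(~p2 -> p1) & []p1, w0
2. ~(~p2 -> p1), w0   [&-rule on 1]
3. []p1, w0   [&-rule on 1]
4. ~p2, w0   [~->-rule on 2]
5. ~p1, w0   [~->-rule on 2]
6. p1, w0   [[]-rule on 3 via w0Rw0]
Accessibility: w0Rw0
Branch closes: p1 and ~p1 both at w0.
Every branch closes (one shown): unsatisfiable in T, hence also in S4, S5 (every S4/S5-frame is a T-frame).
K-tableau for the formula:
1. ~(~p2 -> p1) & []p1, w0
2. ~(~p2 -> p1), w0   [&-rule on 1]
3. []p1, w0   [&-rule on 1]
4. ~p2, w0   [~->-rule on 2]
5. ~p1, w0   [~->-rule on 2]
Complete open branch: satisfiable in K.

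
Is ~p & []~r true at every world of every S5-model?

Tableau for the negation ~(~p & []~r):
1. ~(~p & []~r), w0
2. ~[]~r, w0
3. r, w1
Accessibility: w0Rw0, w0Rw1, w1Rw0, w1Rw1
The negation has an open branch (countermodel exists).

Not valid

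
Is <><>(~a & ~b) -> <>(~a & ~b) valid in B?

Tableau for the negation ~(<><>(~a & ~b) -> <>(~a & ~b)):
1. ~(<><>(~a & ~b) -> <>(~a & ~b)), w0
2. <><>(~a & ~b), w0
3. ~<>(~a & ~b), w0
4. ~(~a & ~b), w0
5. b, w0
6. <>(~a & ~b), w1
7. ~(~a & ~b), w1
8. b, w1
9. ~a & ~b, w2
10. ~a, w2
11. ~b, w2
Accessibility: w0Rw0, w0Rw1, w1Rw0, w1Rw1, w1Rw2, w2Rw1, w2Rw2
The negation has an open branch (countermodel exists).

Invalid (countermodel exists)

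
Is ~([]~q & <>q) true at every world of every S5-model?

Tableau for the negation []~q & <>q:
1. []~q & <>q, 0
2. []~q, 0
3. <>q, 0
4. ~q, 0
5. q, 1
6. ~q, 1
Accessibility: 0R0, 0R1, 1R0, 1R1
Branch closes: q and ~q both at 1.
Every branch of the negation's tableau closes; the branch above is one of them.

Valid in S5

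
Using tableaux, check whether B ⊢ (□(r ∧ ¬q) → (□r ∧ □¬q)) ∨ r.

Yes, valid

Tableau for the negation ¬((□(r ∧ ¬q) → (□r ∧ □¬q)) ∨ r):
1. ¬((□(r ∧ ¬q) → (□r ∧ □¬q)) ∨ r), 0
2. ¬(□(r ∧ ¬q) → (□r ∧ □¬q)), 0
3. ¬r, 0
4. □(r ∧ ¬q), 0
5. ¬(□r ∧ □¬q), 0
6. r ∧ ¬q, 0
7. r, 0
8. ¬q, 0
Accessibility: 0R0
Branch closes: r and ¬r both at 0.
All branches of the negation close; one closing branch shown above.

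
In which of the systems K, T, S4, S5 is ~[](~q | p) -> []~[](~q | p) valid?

S5

S4-tableau for the negation ~(~[](~q | p) -> []~[](~q | p)):
1. ~(~[](~q | p) -> []~[](~q | p)), u
2. ~[](~q | p), u
3. ~[]~[](~q | p), u
4. ~(~q | p), v
5. q, v
6. ~p, v
7. [](~q | p), w
8. ~q | p, w
9. p, w
Accessibility: uRu, uRv, uRw, vRv, wRw
Complete open branch: countermodel on an S4-frame, so not valid in S4, nor in K, T (the same frame is also a K-frame and a T-frame).
S5-tableau for the negation ~(~[](~q | p) -> []~[](~q | p)):
1. ~(~[](~q | p) -> []~[](~q | p)), u
2. ~[](~q | p), u
3. ~[]~[](~q | p), u
4. ~(~q | p), v
5. q, v
6. ~p, v
7. [](~q | p), w
8. ~q | p, u
9. ~q | p, v
10. ~q | p, w
11. p, u
12. p, v
Accessibility: uRu, uRv, uRw, vRu, vRv, vRw, wRu, wRv, wRw
Branch closes: p and ~p both at v.
Every branch closes (one shown): valid in S5.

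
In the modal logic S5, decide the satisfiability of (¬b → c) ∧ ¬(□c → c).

1. (¬b → c) ∧ ¬(□c → c), w0
2. ¬b → c, w0   [∧-rule on 1]
3. ¬(□c → c), w0   [∧-rule on 1]
4. □c, w0   [¬→-rule on 3]
5. ¬c, w0   [¬→-rule on 3]
6. c, w0   [□-rule on 4 via w0Rw0]
Accessibility: w0Rw0
Branch closes: c and ¬c both at w0.
Every branch closes; the branch above is one of them.

Unsatisfiable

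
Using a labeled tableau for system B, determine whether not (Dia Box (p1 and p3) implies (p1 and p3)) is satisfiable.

Unsatisfiable

1. not (Dia Box (p1 and p3) implies (p1 and p3)), 0
2. Dia Box (p1 and p3), 0
3. not (p1 and p3), 0
4. not p3, 0
5. Box (p1 and p3), 1
6. p1 and p3, 0
7. p1, 0
8. p3, 0
Accessibility: 0R0, 0R1, 1R0, 1R1
Branch closes: p3 and not p3 both at 0.
Every branch closes; the branch above is one of them.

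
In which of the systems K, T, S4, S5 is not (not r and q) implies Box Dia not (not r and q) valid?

S4-tableau for the negation not (not (not r and q) implies Box Dia not (not r and q)):
1. not (not (not r and q) implies Box Dia not (not r and q)), 0
2. not (not r and q), 0
3. not Box Dia not (not r and q), 0
4. not q, 0
5. not Dia not (not r and q), 1
6. not r and q, 1
7. not r, 1
8. q, 1
Accessibility: 0R0, 0R1, 1R1
Complete open branch: countermodel on an S4-frame, so not valid in S4, nor in K, T (the same frame is also a K-frame and a T-frame).
S5-tableau for the negation not (not (not r and q) implies Box Dia not (not r and q)):
1. not (not (not r and q) implies Box Dia not (not r and q)), 0
2. not (not r and q), 0
3. not Box Dia not (not r and q), 0
4. not q, 0
5. not Dia not (not r and q), 1
6. not r and q, 0
7. not r, 0
8. q, 0
Accessibility: 0R0, 0R1, 1R0, 1R1
Branch closes: q and not q both at 0.
Every branch closes (one shown): valid in S5.

S5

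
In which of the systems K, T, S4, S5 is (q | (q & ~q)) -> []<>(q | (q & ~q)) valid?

S5

S4-tableau for the negation ~((q | (q & ~q)) -> []<>(q | (q & ~q))):
1. ~((q | (q & ~q)) -> []<>(q | (q & ~q))), u
2. q | (q & ~q), u   [~->-rule on 1]
3. ~[]<>(q | (q & ~q)), u   [~->-rule on 1]
4. q, u   [|-rule on 2 (branches; this branch)]
5. ~<>(q | (q & ~q)), v   [~[]-rule on 3: fresh world v, uRv]
6. ~(q | (q & ~q)), v   [~<>-rule on 5 via vRv]
7. ~q, v   [~|-rule on 6]
8. ~(q & ~q), v   [~|-rule on 6]
Accessibility: uRu, uRv, vRv
Complete open branch: countermodel on an S4-frame, so not valid in S4, nor in K, T (the same frame is also a K-frame and a T-frame).
S5-tableau for the negation ~((q | (q & ~q)) -> []<>(q | (q & ~q))):
1. ~((q | (q & ~q)) -> []<>(q | (q & ~q))), u
2. q | (q & ~q), u   [~->-rule on 1]
3. ~[]<>(q | (q & ~q)), u   [~->-rule on 1]
4. q, u   [|-rule on 2 (branches; this branch)]
5. ~<>(q | (q & ~q)), v   [~[]-rule on 3: fresh world v, uRv]
6. ~(q | (q & ~q)), u   [~<>-rule on 5 via vRu]
7. ~q, u   [~|-rule on 6]
8. ~(q & ~q), u   [~|-rule on 6]
Accessibility: uRu, uRv, vRu, vRv
Branch closes: q and ~q both at u.
Every branch closes (one shown): valid in S5.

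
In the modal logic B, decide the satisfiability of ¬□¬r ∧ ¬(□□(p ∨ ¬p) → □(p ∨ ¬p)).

1. ¬□¬r ∧ ¬(□□(p ∨ ¬p) → □(p ∨ ¬p)), 0
2. ¬□¬r, 0   [∧-rule on 1]
3. ¬(□□(p ∨ ¬p) → □(p ∨ ¬p)), 0   [∧-rule on 1]
4. □□(p ∨ ¬p), 0   [¬→-rule on 3]
5. ¬□(p ∨ ¬p), 0   [¬→-rule on 3]
6. □(p ∨ ¬p), 0   [□-rule on 4 via 0R0]
7. p ∨ ¬p, 0   [□-rule on 6 via 0R0]
8. ¬p, 0   [∨-rule on 7 (branches; this branch)]
9. r, 1   [¬□-rule on 2: fresh world 1, 0R1]
10. □(p ∨ ¬p), 1   [□-rule on 4 via 0R1]
11. p ∨ ¬p, 1   [□-rule on 6 via 0R1]
12. ¬p, 1   [∨-rule on 11 (branches; this branch)]
13. ¬(p ∨ ¬p), 2   [¬□-rule on 5: fresh world 2, 0R2]
14. ¬p, 2   [¬∨-rule on 13]
15. p, 2   [¬∨-rule on 13]
Accessibility: 0R0, 0R1, 0R2, 1R0, 1R1, 2R0, 2R2
Branch closes: p and ¬p both at 2.
(One branch shown.) All branches close.

No, unsatisfiable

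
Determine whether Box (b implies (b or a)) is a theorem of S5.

Tableau for the negation not Box (b implies (b or a)):
1. not Box (b implies (b or a)), w0
2. not (b implies (b or a)), w1   [neg-Box-rule on 1: fresh world w1, w0Rw1]
3. b, w1   [neg-implies-rule on 2]
4. not (b or a), w1   [neg-implies-rule on 2]
5. not b, w1   [neg-or-rule on 4]
6. not a, w1   [neg-or-rule on 4]
Accessibility: w0Rw0, w0Rw1, w1Rw0, w1Rw1
Branch closes: b and not b both at w1.
Every branch of the negation's tableau closes; the branch above is one of them.

Valid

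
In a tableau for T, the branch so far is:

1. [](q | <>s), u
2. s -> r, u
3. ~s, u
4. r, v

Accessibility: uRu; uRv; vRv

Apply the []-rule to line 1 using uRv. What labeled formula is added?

q | <>s, v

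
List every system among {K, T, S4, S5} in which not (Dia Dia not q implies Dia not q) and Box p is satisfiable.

K, T

S4-tableau for the formula:
1. not (Dia Dia not q implies Dia not q) and Box p, w0
2. not (Dia Dia not q implies Dia not q), w0
3. Box p, w0
4. Dia Dia not q, w0
5. not Dia not q, w0
6. p, w0
7. q, w0
8. Dia not q, w1
9. p, w1
10. q, w1
11. not q, w2
12. p, w2
13. q, w2
Accessibility: w0Rw0, w0Rw1, w0Rw2, w1Rw1, w1Rw2, w2Rw2
Branch closes: q and not q both at w2.
Every branch closes (one shown): unsatisfiable in S4, hence also in S5 (every S5-frame is an S4-frame).
T-tableau for the formula:
1. not (Dia Dia not q implies Dia not q) and Box p, w0
2. not (Dia Dia not q implies Dia not q), w0
3. Box p, w0
4. Dia Dia not q, w0
5. not Dia not q, w0
6. p, w0
7. q, w0
8. Dia not q, w1
9. p, w1
10. q, w1
11. not q, w2
Accessibility: w0Rw0, w0Rw1, w1Rw1, w1Rw2, w2Rw2
Complete open branch: satisfiable in T, hence also in K (this T-model is also a K-model).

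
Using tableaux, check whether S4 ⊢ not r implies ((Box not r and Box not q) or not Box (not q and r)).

Yes, valid

Tableau for the negation not (not r implies ((Box not r and Box not q) or not Box (not q and r))):
1. not (not r implies ((Box not r and Box not q) or not Box (not q and r))), u
2. not r, u
3. not ((Box not r and Box not q) or not Box (not q and r)), u
4. not (Box not r and Box not q), u
5. Box (not q and r), u
6. not q and r, u
7. not q, u
8. r, u
Accessibility: uRu
Branch closes: r and not r both at u.
Every branch of the negation's tableau closes; the branch above is one of them.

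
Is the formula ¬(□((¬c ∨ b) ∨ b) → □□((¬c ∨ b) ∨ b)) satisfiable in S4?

1. ¬(□((¬c ∨ b) ∨ b) → □□((¬c ∨ b) ∨ b)), 0
2. □((¬c ∨ b) ∨ b), 0
3. ¬□□((¬c ∨ b) ∨ b), 0
4. (¬c ∨ b) ∨ b, 0
5. ¬c ∨ b, 0
6. b, 0
7. ¬□((¬c ∨ b) ∨ b), 1
8. (¬c ∨ b) ∨ b, 1
9. ¬c ∨ b, 1
10. b, 1
11. ¬((¬c ∨ b) ∨ b), 2
12. ¬(¬c ∨ b), 2
13. ¬b, 2
14. c, 2
15. (¬c ∨ b) ∨ b, 2
16. ¬c ∨ b, 2
17. b, 2
Accessibility: 0R0, 0R1, 0R2, 1R1, 1R2, 2R2
Branch closes: b and ¬b both at 2.
Every branch closes; the branch above is one of them.

No, unsatisfiable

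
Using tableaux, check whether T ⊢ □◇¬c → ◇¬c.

Tableau for the negation ¬(□◇¬c → ◇¬c):
1. ¬(□◇¬c → ◇¬c), u
2. □◇¬c, u
3. ¬◇¬c, u
4. ◇¬c, u
5. c, u
6. ¬c, v
7. ◇¬c, v
8. c, v
Accessibility: uRu, uRv, vRv
Branch closes: c and ¬c both at v.
All branches of the negation close; one closing branch shown above.

Valid in T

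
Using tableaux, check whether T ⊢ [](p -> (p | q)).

Tableau for the negation ~[](p -> (p | q)):
1. ~[](p -> (p | q)), u
2. ~(p -> (p | q)), v
3. p, v
4. ~(p | q), v
5. ~p, v
6. ~q, v
Accessibility: uRu, uRv, vRv
Branch closes: p and ~p both at v.
All branches of the negation close; one closing branch shown above.

Valid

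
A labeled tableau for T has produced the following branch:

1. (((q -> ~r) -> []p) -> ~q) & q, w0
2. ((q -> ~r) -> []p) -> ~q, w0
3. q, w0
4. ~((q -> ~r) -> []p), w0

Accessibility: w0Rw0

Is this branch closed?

No atom appears with both signs at the same world.

Open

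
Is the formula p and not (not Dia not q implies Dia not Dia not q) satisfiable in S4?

Unsatisfiable

1. p and not (not Dia not q implies Dia not Dia not q), w0
2. p, w0   [and-rule on 1]
3. not (not Dia not q implies Dia not Dia not q), w0   [and-rule on 1]
4. not Dia not q, w0   [neg-implies-rule on 3]
5. not Dia not Dia not q, w0   [neg-implies-rule on 3]
6. q, w0   [neg-Dia-rule on 4 via w0Rw0]
7. Dia not q, w0   [neg-Dia-rule on 5 via w0Rw0]
8. not q, w1   [Dia-rule on 7: fresh world w1, w0Rw1]
9. q, w1   [neg-Dia-rule on 4 via w0Rw1]
Accessibility: w0Rw0, w0Rw1, w1Rw1
Branch closes: q and not q both at w1.
All branches of the tableau close; one closing branch shown above.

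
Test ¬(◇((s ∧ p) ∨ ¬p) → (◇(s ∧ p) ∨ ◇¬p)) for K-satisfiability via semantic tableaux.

No, unsatisfiable

1. ¬(◇((s ∧ p) ∨ ¬p) → (◇(s ∧ p) ∨ ◇¬p)), w0
2. ◇((s ∧ p) ∨ ¬p), w0
3. ¬(◇(s ∧ p) ∨ ◇¬p), w0
4. ¬◇(s ∧ p), w0
5. ¬◇¬p, w0
6. (s ∧ p) ∨ ¬p, w1
7. ¬(s ∧ p), w1
8. p, w1
9. s ∧ p, w1
10. s, w1
11. ¬p, w1
Accessibility: w0Rw1
Branch closes: p and ¬p both at w1.
(One branch shown.) All branches close.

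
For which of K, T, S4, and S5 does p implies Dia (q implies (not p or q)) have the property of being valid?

T, S4, S5

T-tableau for the negation not (p implies Dia (q implies (not p or q))):
1. not (p implies Dia (q implies (not p or q))), w0
2. p, w0
3. not Dia (q implies (not p or q)), w0
4. not (q implies (not p or q)), w0
5. q, w0
6. not (not p or q), w0
7. not q, w0
Accessibility: w0Rw0
Branch closes: q and not q both at w0.
Every branch closes (one shown): valid in T, hence also in S4, S5 (every theorem of T is a theorem of S4 and S5).
K-tableau for the negation not (p implies Dia (q implies (not p or q))):
1. not (p implies Dia (q implies (not p or q))), w0
2. p, w0
3. not Dia (q implies (not p or q)), w0
Complete open branch: countermodel on a K-frame, so not valid in K.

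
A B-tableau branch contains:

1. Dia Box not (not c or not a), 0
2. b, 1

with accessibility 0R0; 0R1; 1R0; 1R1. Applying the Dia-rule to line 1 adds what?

a fresh world 2 with 0R2, and Box not (not c or not a) at 2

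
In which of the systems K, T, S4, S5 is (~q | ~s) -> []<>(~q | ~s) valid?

S4-tableau for the negation ~((~q | ~s) -> []<>(~q | ~s)):
1. ~((~q | ~s) -> []<>(~q | ~s)), u
2. ~q | ~s, u
3. ~[]<>(~q | ~s), u
4. ~s, u
5. ~<>(~q | ~s), v
6. ~(~q | ~s), v
7. q, v
8. s, v
Accessibility: uRu, uRv, vRv
Complete open branch: countermodel on an S4-frame, so not valid in S4, nor in K, T (the same frame is also a K-frame and a T-frame).
S5-tableau for the negation ~((~q | ~s) -> []<>(~q | ~s)):
1. ~((~q | ~s) -> []<>(~q | ~s)), u
2. ~q | ~s, u
3. ~[]<>(~q | ~s), u
4. ~s, u
5. ~<>(~q | ~s), v
6. ~(~q | ~s), u
7. q, u
8. s, u
Accessibility: uRu, uRv, vRu, vRv
Branch closes: s and ~s both at u.
Every branch closes (one shown): valid in S5.

S5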